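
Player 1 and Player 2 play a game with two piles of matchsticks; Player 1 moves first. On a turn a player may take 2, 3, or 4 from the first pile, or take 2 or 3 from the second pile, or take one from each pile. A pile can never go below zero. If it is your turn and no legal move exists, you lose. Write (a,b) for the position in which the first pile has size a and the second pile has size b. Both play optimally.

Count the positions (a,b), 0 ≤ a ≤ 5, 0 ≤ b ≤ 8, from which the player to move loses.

15

Classify positions by backward induction: terminal positions (no move available) are L. From any other position, the mover wins iff some move reaches an L.
Every move lowers a or b (never raises either), so fill the grid row by row in increasing a, and left to right within a row: each cell's successors are then already labelled.
      b=0  b=1  b=2  b=3  b=4  b=5  b=6  b=7  b=8
a=0:    L    L    W    W    W    L    L    W    W
a=1:    L    W    W    W    L    L    W    W    W
a=2:    W    W    L    L    W    W    W    L    L
a=3:    W    W    L    W    W    W    W    L    W
a=4:    W    W    W    W    W    W    W    W    W
a=5:    W    L    W    W    W    W    L    W    W
Cells with no legal move (terminal, hence L): (0,0), (0,1), (1,0).
The remaining L cells, each justified by listing all of its moves:
(0,5): moves to (0,3)(W), (0,2)(W); every one is W ⇒ L
(0,6): moves to (0,4)(W), (0,3)(W); every one is W ⇒ L
(1,4): moves to (1,2)(W), (1,1)(W), (0,3)(W); every one is W ⇒ L
(1,5): moves to (1,3)(W), (1,2)(W), (0,4)(W); every one is W ⇒ L
(2,2): moves to (0,2)(W), (2,0)(W), (1,1)(W); every one is W ⇒ L
(2,3): moves to (0,3)(W), (2,1)(W), (2,0)(W), (1,2)(W); every one is W ⇒ L
(2,7): moves to (0,7)(W), (2,5)(W), (2,4)(W), (1,6)(W); every one is W ⇒ L
(2,8): moves to (0,8)(W), (2,6)(W), (2,5)(W), (1,7)(W); every one is W ⇒ L
(3,2): moves to (1,2)(W), (0,2)(W), (3,0)(W), (2,1)(W); every one is W ⇒ L
(3,7): moves to (1,7)(W), (0,7)(W), (3,5)(W), (3,4)(W), (2,6)(W); every one is W ⇒ L
(5,1): moves to (3,1)(W), (2,1)(W), (1,1)(W), (4,0)(W); every one is W ⇒ L
(5,6): moves to (3,6)(W), (2,6)(W), (1,6)(W), (5,4)(W), (5,3)(W), (4,5)(W); every one is W ⇒ L
Every other cell has at least one move into one of the L cells above, so it is W.
L cells per row: a=0: 4, a=1: 3, a=2: 4, a=3: 2, a=4: 0, a=5: 2; total 15.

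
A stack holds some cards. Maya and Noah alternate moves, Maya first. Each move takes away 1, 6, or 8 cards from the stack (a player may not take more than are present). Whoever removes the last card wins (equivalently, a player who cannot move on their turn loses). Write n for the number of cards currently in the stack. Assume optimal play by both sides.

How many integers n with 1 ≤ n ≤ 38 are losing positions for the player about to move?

Label each position W (a win for the player to move) or L (a loss). A position with no legal move is L; any other position is W exactly when some move reaches an L, and L when every move reaches a W.
n=0: no move → L
n=1: →0(L), so W
n=2: →1(W) only, which is W, so L
n=3: →2(L), so W
n=4: →3(W) only, which is W, so L
n=5: →4(L), so W
n=6: →0(L), so W
n=7: →6(W), 1(W) — all W, so L
n=8: →7(L), so W
n=9: →8(W), 3(W), 1(W) — all W, so L
n=10: →9(L), so W
n=11: →10(W), 5(W), 3(W) — all W, so L
n=12: →11(L), so W
n=13: →7(L), so W
n=14: →13(W), 8(W), 6(W) — all W, so L
n=15: →14(L), so W
n=16: →15(W), 10(W), 8(W) — all W, so L
n=17: →16(L), so W
n=18: →17(W), 12(W), 10(W) — all W, so L
n=19: →18(L), so W
n=20: →14(L), so W
n=21: →20(W), 15(W), 13(W) — all W, so L
n=22: →21(L), so W
n=23: →22(W), 17(W), 15(W) — all W, so L
n=24: →23(L), so W
n=25: →24(W), 19(W), 17(W) — all W, so L
n=26: →25(L), so W
n=27: →21(L), so W
n=28: →27(W), 22(W), 20(W) — all W, so L
n=29: →28(L), so W
n=30: →29(W), 24(W), 22(W) — all W, so L
n=31: →30(L), so W
n=32: →31(W), 26(W), 24(W) — all W, so L
n=33: →32(L), so W
n=34: →28(L), so W
n=35: →34(W), 29(W), 27(W) — all W, so L
n=36: →35(L), so W
n=37: →36(W), 31(W), 29(W) — all W, so L
n=38: →37(L), so W
L entries with 1 ≤ n ≤ 38 (n=0 is outside the asked range and is not counted): n = 2, 4, 7, 9, 11, 14, 16, 18, 21, 23, 25, 28, 30, 32, 35, 37; that makes 16.

16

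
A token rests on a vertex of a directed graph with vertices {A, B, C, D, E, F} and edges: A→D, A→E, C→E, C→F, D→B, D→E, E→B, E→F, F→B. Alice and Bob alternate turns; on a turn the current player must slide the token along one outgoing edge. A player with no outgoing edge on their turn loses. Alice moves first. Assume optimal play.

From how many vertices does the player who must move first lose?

Compute win/loss labels from the base case upward. A position with no move is L. Any other position is W if it can reach an L in one move, else L.
Every edge goes from a vertex to one that appears earlier in the order B, F, E, D, C, A, so processing vertices in that order labels each vertex after all of its successors.
B: no outgoing edge → L
F: →B(L), so W
E: →B(L), so W
D: →B(L), so W
C: →E(W), F(W) — all W, so L
A: →D(W), E(W) — all W, so L
The L vertices are A, B, C; that is 3 in all.

3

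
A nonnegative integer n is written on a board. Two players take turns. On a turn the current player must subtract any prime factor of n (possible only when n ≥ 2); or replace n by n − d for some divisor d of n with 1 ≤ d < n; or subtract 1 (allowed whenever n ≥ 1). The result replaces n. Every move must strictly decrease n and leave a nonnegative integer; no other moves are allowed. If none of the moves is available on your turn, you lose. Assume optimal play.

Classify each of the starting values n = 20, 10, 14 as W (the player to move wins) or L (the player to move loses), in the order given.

20: L, 10: W, 14: L

Classify positions by backward induction: terminal positions (no move available) are L. From any other position, the mover wins iff some move reaches an L.
n=0: no move → L
n=1: reaches L-position 0 → W
n=2: reaches L-position 0 → W
n=3: reaches L-position 0 → W
n=4: only reaches 2(W), 3(W), all W → L
n=5: reaches L-position 0 → W
n=6: reaches L-position 4 → W
n=7: reaches L-position 0 → W
n=8: reaches L-position 4 → W
n=9: only reaches 6(W), 8(W), all W → L
n=10: reaches L-position 9 → W
n=11: reaches L-position 0 → W
n=12: reaches L-position 9 → W
n=13: reaches L-position 0 → W
n=14: only reaches 7(W), 12(W), 13(W), all W → L
n=15: reaches L-position 14 → W
n=16: reaches L-position 14 → W
n=17: reaches L-position 0 → W
n=18: reaches L-position 9 → W
n=19: reaches L-position 0 → W
n=20: only reaches 10(W), 15(W), 16(W), 18(W), 19(W), all W → L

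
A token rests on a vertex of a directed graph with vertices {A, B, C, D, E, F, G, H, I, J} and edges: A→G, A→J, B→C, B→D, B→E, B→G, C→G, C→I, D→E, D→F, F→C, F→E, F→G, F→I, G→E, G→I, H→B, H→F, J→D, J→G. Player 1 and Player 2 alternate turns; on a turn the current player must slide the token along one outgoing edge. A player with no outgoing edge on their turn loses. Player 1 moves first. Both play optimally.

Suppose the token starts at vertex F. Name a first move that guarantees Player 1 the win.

Label each position W (a win for the player to move) or L (a loss). A position with no legal move is L; any other position is W exactly when some move reaches an L, and L when every move reaches a W.
Every edge goes from a vertex to one that appears earlier in the order I, E, G, C, F, D, J, B, A, H, so processing vertices in that order labels each vertex after all of its successors.
I: no outgoing edge → L
E: no outgoing edge → L
G: reaches L-position E → W
C: reaches L-position I → W
F: reaches L-position E → W
D: reaches L-position E → W
J: only reaches D(W), G(W), all W → L
B: reaches L-position E → W
A: reaches L-position J → W
H: only reaches B(W), F(W), all W → L
From F, the L positions reachable in one move are: E, I. Any move reaching one of these is winning.

Move to E.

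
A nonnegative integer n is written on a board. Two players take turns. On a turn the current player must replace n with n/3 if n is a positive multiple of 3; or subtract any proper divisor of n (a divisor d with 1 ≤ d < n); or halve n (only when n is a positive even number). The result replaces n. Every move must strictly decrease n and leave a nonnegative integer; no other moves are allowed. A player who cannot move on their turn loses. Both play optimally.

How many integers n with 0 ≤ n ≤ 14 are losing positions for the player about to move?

Work bottom-up. With no move the player to move loses. Otherwise the position is W if at least one move leads to an L position for the opponent, and L if every move leads to a W.
n=0: no move → L
n=1: no move → L
n=2: can move to 1, which is L ⇒ W
n=3: can move to 1, which is L ⇒ W
n=4: moves to 2(W), 3(W); every one is W ⇒ L
n=5: can move to 4, which is L ⇒ W
n=6: can move to 4, which is L ⇒ W
n=7: the only move is to 6(W), a W ⇒ L
n=8: can move to 4, which is L ⇒ W
n=9: moves to 3(W), 6(W), 8(W); every one is W ⇒ L
n=10: can move to 9, which is L ⇒ W
n=11: the only move is to 10(W), a W ⇒ L
n=12: can move to 4, which is L ⇒ W
n=13: the only move is to 12(W), a W ⇒ L
n=14: can move to 7, which is L ⇒ W
L entries with 0 ≤ n ≤ 14: n = 0, 1, 4, 7, 9, 11, 13; that makes 7.

7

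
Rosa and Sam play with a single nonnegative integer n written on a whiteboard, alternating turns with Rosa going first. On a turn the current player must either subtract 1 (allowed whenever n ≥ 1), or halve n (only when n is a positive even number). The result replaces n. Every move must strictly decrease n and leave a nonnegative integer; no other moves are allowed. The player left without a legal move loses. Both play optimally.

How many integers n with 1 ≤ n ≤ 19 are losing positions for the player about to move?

Work bottom-up. With no move the player to move loses. Otherwise the position is W if at least one move leads to an L position for the opponent, and L if every move leads to a W.
n=0: no move → L
n=1: →0(L), so W
n=2: →1(W) only, which is W, so L
n=3: →2(L), so W
n=4: →2(L), so W
n=5: →4(W) only, which is W, so L
n=6: →5(L), so W
n=7: →6(W) only, which is W, so L
n=8: →7(L), so W
n=9: →8(W) only, which is W, so L
n=10: →5(L), so W
n=11: →10(W) only, which is W, so L
n=12: →11(L), so W
n=13: →12(W) only, which is W, so L
n=14: →7(L), so W
n=15: →14(W) only, which is W, so L
n=16: →15(L), so W
n=17: →16(W) only, which is W, so L
n=18: →9(L), so W
n=19: →18(W) only, which is W, so L
L entries with 1 ≤ n ≤ 19 (n=0 is outside the asked range and is not counted): n = 2, 5, 7, 9, 11, 13, 15, 17, 19; that makes 9.

9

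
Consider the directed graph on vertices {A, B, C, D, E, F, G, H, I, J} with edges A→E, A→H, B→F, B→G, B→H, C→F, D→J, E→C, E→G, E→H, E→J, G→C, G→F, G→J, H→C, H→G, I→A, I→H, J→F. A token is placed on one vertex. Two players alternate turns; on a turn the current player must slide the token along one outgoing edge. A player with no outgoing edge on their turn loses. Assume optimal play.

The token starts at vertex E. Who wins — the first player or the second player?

Label each position W (a win for the player to move) or L (a loss). A position with no legal move is L; any other position is W exactly when some move reaches an L, and L when every move reaches a W.
Every edge goes from a vertex to one that appears earlier in the order F, J, C, G, D, H, E, A, B, I, so processing vertices in that order labels each vertex after all of its successors.
F: no outgoing edge → L
J: reaches L-position F → W
C: reaches L-position F → W
G: reaches L-position F → W
D: only reaches J(W), which is W → L
H: only reaches G(W), C(W), all W → L
E: reaches L-position H → W
A: reaches L-position H → W
B: reaches L-position H → W
I: reaches L-position H → W
The starting position E is W: the player to move should move to H, handing over an L position.

The first player wins.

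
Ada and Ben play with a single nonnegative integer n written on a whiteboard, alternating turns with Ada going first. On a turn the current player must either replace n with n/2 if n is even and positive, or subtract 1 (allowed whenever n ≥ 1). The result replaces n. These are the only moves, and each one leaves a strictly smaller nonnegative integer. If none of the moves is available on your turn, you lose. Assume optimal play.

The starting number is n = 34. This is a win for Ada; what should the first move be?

Move to 17.

Use the standard recursion: the mover loses at a terminal position; elsewhere, the mover wins exactly when some move hands the opponent an L position.
n=0: no move → L
n=1: →0(L), so W
n=2: →1(W) only, which is W, so L
n=3: →2(L), so W
n=4: →2(L), so W
n=5: →4(W) only, which is W, so L
n=6: →5(L), so W
n=7: →6(W) only, which is W, so L
n=8: →7(L), so W
n=9: →8(W) only, which is W, so L
n=10: →5(L), so W
n=11: →10(W) only, which is W, so L
n=12: →11(L), so W
n=13: →12(W) only, which is W, so L
n=14: →7(L), so W
n=15: →14(W) only, which is W, so L
n=16: →15(L), so W
n=17: →16(W) only, which is W, so L
n=18: →9(L), so W
n=19: →18(W) only, which is W, so L
n=20: →19(L), so W
n=21: →20(W) only, which is W, so L
n=22: →11(L), so W
n=23: →22(W) only, which is W, so L
n=24: →23(L), so W
n=25: →24(W) only, which is W, so L
n=26: →13(L), so W
n=27: →26(W) only, which is W, so L
n=28: →27(L), so W
n=29: →28(W) only, which is W, so L
n=30: →15(L), so W
n=31: →30(W) only, which is W, so L
n=32: →31(L), so W
n=33: →32(W) only, which is W, so L
n=34: →17(L), so W
From 34, the L positions reachable in one move are: 17, 33. Any move reaching one of these is winning.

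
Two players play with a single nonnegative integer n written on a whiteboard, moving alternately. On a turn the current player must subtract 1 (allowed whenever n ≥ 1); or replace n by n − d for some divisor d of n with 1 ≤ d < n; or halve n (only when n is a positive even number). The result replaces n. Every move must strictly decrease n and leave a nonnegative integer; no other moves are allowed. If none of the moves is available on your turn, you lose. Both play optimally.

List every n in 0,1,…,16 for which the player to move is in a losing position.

0, 2, 5, 7, 9, 11, 13, 15

Work bottom-up. With no move the player to move loses. Otherwise the position is W if at least one move leads to an L position for the opponent, and L if every move leads to a W.
n=0: no move → L
n=1: →0(L), so W
n=2: →1(W) only, which is W, so L
n=3: →2(L), so W
n=4: →2(L), so W
n=5: →4(W) only, which is W, so L
n=6: →5(L), so W
n=7: →6(W) only, which is W, so L
n=8: →7(L), so W
n=9: →6(W), 8(W) — all W, so L
n=10: →5(L), so W
n=11: →10(W) only, which is W, so L
n=12: →9(L), so W
n=13: →12(W) only, which is W, so L
n=14: →7(L), so W
n=15: →10(W), 12(W), 14(W) — all W, so L
n=16: →15(L), so W
Reading off the rows marked L gives the requested list; there are 8 such values of n.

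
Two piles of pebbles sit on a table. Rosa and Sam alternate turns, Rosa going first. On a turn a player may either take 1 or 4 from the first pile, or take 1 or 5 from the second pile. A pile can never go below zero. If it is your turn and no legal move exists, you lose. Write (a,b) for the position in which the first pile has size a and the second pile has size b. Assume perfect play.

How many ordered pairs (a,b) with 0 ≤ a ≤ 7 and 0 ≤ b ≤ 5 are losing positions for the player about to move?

Positions with no move are L. A position that does have a move is losing for the player to move precisely when every available move leads to a winning position for the opponent. Fill in the labels:
Every move lowers a or b (never raises either), so fill the grid row by row in increasing a, and left to right within a row: each cell's successors are then already labelled.
      b=0  b=1  b=2  b=3  b=4  b=5
a=0:    L    W    L    W    L    W
a=1:    W    L    W    L    W    L
a=2:    L    W    L    W    L    W
a=3:    W    L    W    L    W    L
a=4:    W    W    W    W    W    W
a=5:    L    W    L    W    L    W
a=6:    W    L    W    L    W    L
a=7:    L    W    L    W    L    W
Cells with no legal move (terminal, hence L): (0,0).
The remaining L cells, each justified by listing all of its moves:
(0,2): L (sole option (0,1)(W) is W)
(0,4): L (sole option (0,3)(W) is W)
(1,1): L (options (0,1)(W), (1,0)(W) are all W)
(1,3): L (options (0,3)(W), (1,2)(W) are all W)
(1,5): L (options (0,5)(W), (1,4)(W), (1,0)(W) are all W)
(2,0): L (sole option (1,0)(W) is W)
(2,2): L (options (1,2)(W), (2,1)(W) are all W)
(2,4): L (options (1,4)(W), (2,3)(W) are all W)
(3,1): L (options (2,1)(W), (3,0)(W) are all W)
(3,3): L (options (2,3)(W), (3,2)(W) are all W)
(3,5): L (options (2,5)(W), (3,4)(W), (3,0)(W) are all W)
(5,0): L (options (4,0)(W), (1,0)(W) are all W)
(5,2): L (options (4,2)(W), (1,2)(W), (5,1)(W) are all W)
(5,4): L (options (4,4)(W), (1,4)(W), (5,3)(W) are all W)
(6,1): L (options (5,1)(W), (2,1)(W), (6,0)(W) are all W)
(6,3): L (options (5,3)(W), (2,3)(W), (6,2)(W) are all W)
(6,5): L (options (5,5)(W), (2,5)(W), (6,4)(W), (6,0)(W) are all W)
(7,0): L (options (6,0)(W), (3,0)(W) are all W)
(7,2): L (options (6,2)(W), (3,2)(W), (7,1)(W) are all W)
(7,4): L (options (6,4)(W), (3,4)(W), (7,3)(W) are all W)
Every other cell has at least one move into one of the L cells above, so it is W.
L cells per row: a=0: 3, a=1: 3, a=2: 3, a=3: 3, a=4: 0, a=5: 3, a=6: 3, a=7: 3; total 21.

21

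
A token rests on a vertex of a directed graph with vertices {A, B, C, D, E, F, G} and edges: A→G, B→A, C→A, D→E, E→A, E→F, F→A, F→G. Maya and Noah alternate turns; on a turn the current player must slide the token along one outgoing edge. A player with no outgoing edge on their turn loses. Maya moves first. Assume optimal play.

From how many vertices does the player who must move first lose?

Work bottom-up. With no move the player to move loses. Otherwise the position is W if at least one move leads to an L position for the opponent, and L if every move leads to a W.
Every edge goes from a vertex to one that appears earlier in the order G, A, F, B, C, E, D, so processing vertices in that order labels each vertex after all of its successors.
G: no outgoing edge → L
A: reaches L-position G → W
F: reaches L-position G → W
B: only reaches A(W), which is W → L
C: only reaches A(W), which is W → L
E: only reaches F(W), A(W), all W → L
D: reaches L-position E → W
The L vertices are B, C, E, G; that is 4 in all.

4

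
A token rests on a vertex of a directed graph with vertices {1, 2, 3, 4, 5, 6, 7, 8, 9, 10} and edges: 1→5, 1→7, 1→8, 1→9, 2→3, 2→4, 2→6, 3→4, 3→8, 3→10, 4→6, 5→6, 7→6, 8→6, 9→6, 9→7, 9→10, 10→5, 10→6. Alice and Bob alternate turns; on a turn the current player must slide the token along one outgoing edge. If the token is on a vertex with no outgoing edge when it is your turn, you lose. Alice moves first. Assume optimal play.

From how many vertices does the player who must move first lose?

Classify positions by backward induction: terminal positions (no move available) are L. From any other position, the mover wins iff some move reaches an L.
Every edge goes from a vertex to one that appears earlier in the order 6, 5, 4, 10, 7, 9, 8, 3, 1, 2, so processing vertices in that order labels each vertex after all of its successors.
6: no outgoing edge → L
5: can move to 6, which is L ⇒ W
4: can move to 6, which is L ⇒ W
10: can move to 6, which is L ⇒ W
7: can move to 6, which is L ⇒ W
9: can move to 6, which is L ⇒ W
8: can move to 6, which is L ⇒ W
3: moves to 8(W), 10(W), 4(W); every one is W ⇒ L
1: moves to 8(W), 9(W), 7(W), 5(W); every one is W ⇒ L
2: can move to 3, which is L ⇒ W
The L vertices are 1, 3, 6; that is 3 in all.

3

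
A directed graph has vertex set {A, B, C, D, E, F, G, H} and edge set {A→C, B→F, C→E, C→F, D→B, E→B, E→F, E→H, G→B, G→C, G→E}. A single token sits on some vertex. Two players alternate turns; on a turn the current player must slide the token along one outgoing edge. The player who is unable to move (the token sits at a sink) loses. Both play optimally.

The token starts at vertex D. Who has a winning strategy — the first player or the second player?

The second player wins.

Compute win/loss labels from the base case upward. A position with no move is L. Any other position is W if it can reach an L in one move, else L.
Every edge goes from a vertex to one that appears earlier in the order H, F, B, E, C, A, G, D, so processing vertices in that order labels each vertex after all of its successors.
H: no outgoing edge → L
F: no outgoing edge → L
B: can move to F, which is L ⇒ W
E: can move to F, which is L ⇒ W
C: can move to F, which is L ⇒ W
A: the only move is to C(W), a W ⇒ L
G: moves to C(W), E(W), B(W); every one is W ⇒ L
D: the only move is to B(W), a W ⇒ L
Every move from D reaches a W position, so the mover loses.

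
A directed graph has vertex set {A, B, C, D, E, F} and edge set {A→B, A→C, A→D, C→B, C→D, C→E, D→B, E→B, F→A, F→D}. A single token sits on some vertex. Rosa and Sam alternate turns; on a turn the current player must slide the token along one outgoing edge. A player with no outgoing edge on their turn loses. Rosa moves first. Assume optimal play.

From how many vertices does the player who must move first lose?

2

Positions with no move are L. A position that does have a move is losing for the player to move precisely when every available move leads to a winning position for the opponent. Fill in the labels:
Every edge goes from a vertex to one that appears earlier in the order B, E, D, C, A, F, so processing vertices in that order labels each vertex after all of its successors.
B: no outgoing edge → L
E: reaches L-position B → W
D: reaches L-position B → W
C: reaches L-position B → W
A: reaches L-position B → W
F: only reaches A(W), D(W), all W → L
The L vertices are B, F; that is 2 in all.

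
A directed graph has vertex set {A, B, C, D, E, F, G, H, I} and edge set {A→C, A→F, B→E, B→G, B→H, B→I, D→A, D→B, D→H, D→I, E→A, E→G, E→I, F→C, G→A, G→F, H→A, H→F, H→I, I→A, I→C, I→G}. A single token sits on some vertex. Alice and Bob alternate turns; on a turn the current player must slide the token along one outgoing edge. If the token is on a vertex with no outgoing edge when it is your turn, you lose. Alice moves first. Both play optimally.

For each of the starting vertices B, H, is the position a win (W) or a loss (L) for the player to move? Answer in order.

B: W, H: L

Classify positions by backward induction: terminal positions (no move available) are L. From any other position, the mover wins iff some move reaches an L.
Every edge goes from a vertex to one that appears earlier in the order C, F, A, G, I, H, E, B, D, so processing vertices in that order labels each vertex after all of its successors.
C: no outgoing edge → L
F: W (go to C, an L position)
A: W (go to C, an L position)
G: L (options A(W), F(W) are all W)
I: W (go to G, an L position)
H: L (options I(W), A(W), F(W) are all W)
E: W (go to G, an L position)
B: W (go to H, an L position)
D: W (go to H, an L position)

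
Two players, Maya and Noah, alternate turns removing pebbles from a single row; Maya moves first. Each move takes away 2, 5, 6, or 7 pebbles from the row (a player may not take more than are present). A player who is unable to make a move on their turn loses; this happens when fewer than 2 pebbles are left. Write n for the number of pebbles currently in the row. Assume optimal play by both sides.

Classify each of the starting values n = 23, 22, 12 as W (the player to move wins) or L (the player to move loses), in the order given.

23: W, 22: W, 12: L

Work bottom-up. With no move the player to move loses. Otherwise the position is W if at least one move leads to an L position for the opponent, and L if every move leads to a W.
n=0: no move → L
n=1: no move → L
n=2: reaches L-position 0 → W
n=3: reaches L-position 1 → W
n=4: only reaches 2(W), which is W → L
n=5: reaches L-position 0 → W
n=6: reaches L-position 4 → W
n=7: reaches L-position 1 → W
n=8: reaches L-position 1 → W
n=9: reaches L-position 4 → W
n=10: reaches L-position 4 → W
n=11: reaches L-position 4 → W
n=12: only reaches 10(W), 7(W), 6(W), 5(W), all W → L
n=13: only reaches 11(W), 8(W), 7(W), 6(W), all W → L
n=14: reaches L-position 12 → W
n=15: reaches L-position 13 → W
n=16: only reaches 14(W), 11(W), 10(W), 9(W), all W → L
n=17: reaches L-position 12 → W
n=18: reaches L-position 16 → W
n=19: reaches L-position 13 → W
n=20: reaches L-position 13 → W
n=21: reaches L-position 16 → W
n=22: reaches L-position 16 → W
n=23: reaches L-position 16 → W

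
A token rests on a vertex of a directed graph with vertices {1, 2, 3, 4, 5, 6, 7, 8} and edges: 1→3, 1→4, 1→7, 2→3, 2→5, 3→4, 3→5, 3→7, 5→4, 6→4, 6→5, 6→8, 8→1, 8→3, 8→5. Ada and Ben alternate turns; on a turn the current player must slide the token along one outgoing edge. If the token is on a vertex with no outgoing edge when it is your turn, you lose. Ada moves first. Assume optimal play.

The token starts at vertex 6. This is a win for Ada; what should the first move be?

Use the standard recursion: the mover loses at a terminal position; elsewhere, the mover wins exactly when some move hands the opponent an L position.
Every edge goes from a vertex to one that appears earlier in the order 7, 4, 5, 3, 1, 8, 6, 2, so processing vertices in that order labels each vertex after all of its successors.
7: no outgoing edge → L
4: no outgoing edge → L
5: W (go to 4, an L position)
3: W (go to 4, an L position)
1: W (go to 4, an L position)
8: L (options 1(W), 3(W), 5(W) are all W)
6: W (go to 8, an L position)
2: L (options 3(W), 5(W) are all W)
From 6, the L positions reachable in one move are: 8, 4. Any move reaching one of these is winning.

Move to 8.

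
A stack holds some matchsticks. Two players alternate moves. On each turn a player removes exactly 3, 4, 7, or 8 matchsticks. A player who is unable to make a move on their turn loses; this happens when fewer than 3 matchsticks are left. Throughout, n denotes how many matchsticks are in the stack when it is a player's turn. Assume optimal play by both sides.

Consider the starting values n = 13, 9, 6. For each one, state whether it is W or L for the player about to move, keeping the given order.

Compute win/loss labels from the base case upward. A position with no move is L. Any other position is W if it can reach an L in one move, else L.
n=0: no move → L
n=1: no move → L
n=2: no move → L
n=3: can move to 0, which is L ⇒ W
n=4: can move to 1, which is L ⇒ W
n=5: can move to 2, which is L ⇒ W
n=6: can move to 2, which is L ⇒ W
n=7: can move to 0, which is L ⇒ W
n=8: can move to 1, which is L ⇒ W
n=9: can move to 2, which is L ⇒ W
n=10: can move to 2, which is L ⇒ W
n=11: moves to 8(W), 7(W), 4(W), 3(W); every one is W ⇒ L
n=12: moves to 9(W), 8(W), 5(W), 4(W); every one is W ⇒ L
n=13: moves to 10(W), 9(W), 6(W), 5(W); every one is W ⇒ L

13: L, 9: W, 6: W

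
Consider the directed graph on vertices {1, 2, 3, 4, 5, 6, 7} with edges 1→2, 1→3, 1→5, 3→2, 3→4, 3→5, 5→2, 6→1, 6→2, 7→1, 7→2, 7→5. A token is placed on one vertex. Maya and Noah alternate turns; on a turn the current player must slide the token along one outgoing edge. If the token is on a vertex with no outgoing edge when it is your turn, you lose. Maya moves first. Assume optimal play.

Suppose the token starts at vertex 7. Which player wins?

Label each position W (a win for the player to move) or L (a loss). A position with no legal move is L; any other position is W exactly when some move reaches an L, and L when every move reaches a W.
Every edge goes from a vertex to one that appears earlier in the order 2, 4, 5, 3, 1, 6, 7, so processing vertices in that order labels each vertex after all of its successors.
2: no outgoing edge → L
4: no outgoing edge → L
5: reaches L-position 2 → W
3: reaches L-position 4 → W
1: reaches L-position 2 → W
6: reaches L-position 2 → W
7: reaches L-position 2 → W
The starting position 7 is W: Maya should move to 2, handing over an L position.

Maya wins.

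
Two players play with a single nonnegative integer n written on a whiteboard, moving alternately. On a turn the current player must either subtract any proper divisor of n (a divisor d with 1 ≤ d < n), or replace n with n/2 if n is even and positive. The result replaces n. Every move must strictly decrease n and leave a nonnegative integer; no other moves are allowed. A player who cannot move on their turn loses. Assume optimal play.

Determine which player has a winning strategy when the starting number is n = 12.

Use the standard recursion: the mover loses at a terminal position; elsewhere, the mover wins exactly when some move hands the opponent an L position.
n=0: no move → L
n=1: no move → L
n=2: reaches L-position 1 → W
n=3: only reaches 2(W), which is W → L
n=4: reaches L-position 3 → W
n=5: only reaches 4(W), which is W → L
n=6: reaches L-position 3 → W
n=7: only reaches 6(W), which is W → L
n=8: reaches L-position 7 → W
n=9: only reaches 6(W), 8(W), all W → L
n=10: reaches L-position 5 → W
n=11: only reaches 10(W), which is W → L
n=12: reaches L-position 9 → W
From 12 the player to move can move to 9, reaching an L position.

The first player wins.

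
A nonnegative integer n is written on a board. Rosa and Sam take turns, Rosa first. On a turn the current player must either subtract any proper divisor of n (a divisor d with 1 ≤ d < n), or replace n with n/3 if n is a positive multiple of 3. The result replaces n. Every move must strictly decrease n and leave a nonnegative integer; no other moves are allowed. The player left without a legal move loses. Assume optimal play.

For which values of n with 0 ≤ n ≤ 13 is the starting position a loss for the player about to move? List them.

Build the W/L table. Terminal = L. A non-terminal position is W if it has a move to some L; otherwise it is L.
n=0: no move → L
n=1: no move → L
n=2: W (go to 1, an L position)
n=3: W (go to 1, an L position)
n=4: L (options 2(W), 3(W) are all W)
n=5: W (go to 4, an L position)
n=6: W (go to 4, an L position)
n=7: L (sole option 6(W) is W)
n=8: W (go to 4, an L position)
n=9: L (options 3(W), 6(W), 8(W) are all W)
n=10: W (go to 9, an L position)
n=11: L (sole option 10(W) is W)
n=12: W (go to 4, an L position)
n=13: L (sole option 12(W) is W)
Reading off the rows marked L gives the requested list; there are 7 such values of n.

0, 1, 4, 7, 9, 11, 13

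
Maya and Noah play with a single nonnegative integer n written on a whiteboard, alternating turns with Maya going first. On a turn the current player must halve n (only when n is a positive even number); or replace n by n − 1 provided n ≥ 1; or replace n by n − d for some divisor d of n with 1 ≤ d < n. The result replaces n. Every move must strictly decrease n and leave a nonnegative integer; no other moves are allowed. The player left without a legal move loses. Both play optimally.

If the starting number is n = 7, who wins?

Build the W/L table. Terminal = L. A non-terminal position is W if it has a move to some L; otherwise it is L.
n=0: no move → L
n=1: reaches L-position 0 → W
n=2: only reaches 1(W), which is W → L
n=3: reaches L-position 2 → W
n=4: reaches L-position 2 → W
n=5: only reaches 4(W), which is W → L
n=6: reaches L-position 5 → W
n=7: only reaches 6(W), which is W → L
Every move from 7 reaches a W position, so the mover loses.

Noah wins.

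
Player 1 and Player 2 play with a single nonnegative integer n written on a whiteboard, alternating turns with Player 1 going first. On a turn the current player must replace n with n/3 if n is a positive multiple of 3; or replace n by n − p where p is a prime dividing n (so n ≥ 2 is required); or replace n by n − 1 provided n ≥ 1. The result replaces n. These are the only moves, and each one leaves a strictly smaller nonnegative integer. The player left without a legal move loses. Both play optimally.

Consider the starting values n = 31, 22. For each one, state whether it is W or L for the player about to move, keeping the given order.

Label each position W (a win for the player to move) or L (a loss). A position with no legal move is L; any other position is W exactly when some move reaches an L, and L when every move reaches a W.
n=0: no move → L
n=1: reaches L-position 0 → W
n=2: reaches L-position 0 → W
n=3: reaches L-position 0 → W
n=4: only reaches 2(W), 3(W), all W → L
n=5: reaches L-position 0 → W
n=6: reaches L-position 4 → W
n=7: reaches L-position 0 → W
n=8: only reaches 6(W), 7(W), all W → L
n=9: reaches L-position 8 → W
n=10: reaches L-position 8 → W
n=11: reaches L-position 0 → W
n=12: reaches L-position 4 → W
n=13: reaches L-position 0 → W
n=14: only reaches 7(W), 12(W), 13(W), all W → L
n=15: reaches L-position 14 → W
n=16: reaches L-position 14 → W
n=17: reaches L-position 0 → W
n=18: only reaches 6(W), 15(W), 16(W), 17(W), all W → L
n=19: reaches L-position 0 → W
n=20: reaches L-position 18 → W
n=21: reaches L-position 14 → W
n=22: only reaches 11(W), 20(W), 21(W), all W → L
n=23: reaches L-position 0 → W
n=24: reaches L-position 8 → W
n=25: only reaches 20(W), 24(W), all W → L
n=26: reaches L-position 25 → W
n=27: only reaches 9(W), 24(W), 26(W), all W → L
n=28: reaches L-position 27 → W
n=29: reaches L-position 0 → W
n=30: reaches L-position 25 → W
n=31: reaches L-position 0 → W

31: W, 22: L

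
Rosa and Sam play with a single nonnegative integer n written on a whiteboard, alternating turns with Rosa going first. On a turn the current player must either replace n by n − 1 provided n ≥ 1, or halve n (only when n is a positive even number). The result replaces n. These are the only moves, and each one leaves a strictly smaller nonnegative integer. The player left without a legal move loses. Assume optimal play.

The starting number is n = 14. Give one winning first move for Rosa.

Compute win/loss labels from the base case upward. A position with no move is L. Any other position is W if it can reach an L in one move, else L.
n=0: no move → L
n=1: →0(L), so W
n=2: →1(W) only, which is W, so L
n=3: →2(L), so W
n=4: →2(L), so W
n=5: →4(W) only, which is W, so L
n=6: →5(L), so W
n=7: →6(W) only, which is W, so L
n=8: →7(L), so W
n=9: →8(W) only, which is W, so L
n=10: →5(L), so W
n=11: →10(W) only, which is W, so L
n=12: →11(L), so W
n=13: →12(W) only, which is W, so L
n=14: →7(L), so W
From 14, the L positions reachable in one move are: 7, 13. Any move reaching one of these is winning.

Move to 7.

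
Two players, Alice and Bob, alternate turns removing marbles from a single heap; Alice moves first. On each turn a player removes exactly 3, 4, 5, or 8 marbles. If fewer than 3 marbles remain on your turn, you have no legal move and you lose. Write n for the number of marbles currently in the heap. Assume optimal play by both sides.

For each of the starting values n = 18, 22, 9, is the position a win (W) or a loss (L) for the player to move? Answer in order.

Work bottom-up. With no move the player to move loses. Otherwise the position is W if at least one move leads to an L position for the opponent, and L if every move leads to a W.
n=0: no move → L
n=1: no move → L
n=2: no move → L
n=3: reaches L-position 0 → W
n=4: reaches L-position 1 → W
n=5: reaches L-position 2 → W
n=6: reaches L-position 2 → W
n=7: reaches L-position 2 → W
n=8: reaches L-position 0 → W
n=9: reaches L-position 1 → W
n=10: reaches L-position 2 → W
n=11: only reaches 8(W), 7(W), 6(W), 3(W), all W → L
n=12: only reaches 9(W), 8(W), 7(W), 4(W), all W → L
n=13: only reaches 10(W), 9(W), 8(W), 5(W), all W → L
n=14: reaches L-position 11 → W
n=15: reaches L-position 12 → W
n=16: reaches L-position 13 → W
n=17: reaches L-position 13 → W
n=18: reaches L-position 13 → W
n=19: reaches L-position 11 → W
n=20: reaches L-position 12 → W
n=21: reaches L-position 13 → W
n=22: only reaches 19(W), 18(W), 17(W), 14(W), all W → L

18: W, 22: L, 9: W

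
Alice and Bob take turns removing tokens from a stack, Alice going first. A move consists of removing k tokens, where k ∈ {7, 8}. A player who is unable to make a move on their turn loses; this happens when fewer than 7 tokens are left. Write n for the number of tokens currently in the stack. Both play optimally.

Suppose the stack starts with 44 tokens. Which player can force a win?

Use the standard recursion: the mover loses at a terminal position; elsewhere, the mover wins exactly when some move hands the opponent an L position.
n=0: no move → L
n=1: no move → L
n=2: no move → L
n=3: no move → L
n=4: no move → L
n=5: no move → L
n=6: no move → L
n=7: W (go to 0, an L position)
n=8: W (go to 1, an L position)
n=9: W (go to 2, an L position)
n=10: W (go to 3, an L position)
n=11: W (go to 4, an L position)
n=12: W (go to 5, an L position)
n=13: W (go to 6, an L position)
n=14: W (go to 6, an L position)
n=15: L (options 8(W), 7(W) are all W)
n=16: L (options 9(W), 8(W) are all W)
n=17: L (options 10(W), 9(W) are all W)
n=18: L (options 11(W), 10(W) are all W)
n=19: L (options 12(W), 11(W) are all W)
n=20: L (options 13(W), 12(W) are all W)
n=21: L (options 14(W), 13(W) are all W)
n=22: W (go to 15, an L position)
n=23: W (go to 16, an L position)
n=24: W (go to 17, an L position)
n=25: W (go to 18, an L position)
n=26: W (go to 19, an L position)
n=27: W (go to 20, an L position)
n=28: W (go to 21, an L position)
n=29: W (go to 21, an L position)
n=30: L (options 23(W), 22(W) are all W)
n=31: L (options 24(W), 23(W) are all W)
n=32: L (options 25(W), 24(W) are all W)
n=33: L (options 26(W), 25(W) are all W)
n=34: L (options 27(W), 26(W) are all W)
n=35: L (options 28(W), 27(W) are all W)
n=36: L (options 29(W), 28(W) are all W)
n=37: W (go to 30, an L position)
n=38: W (go to 31, an L position)
n=39: W (go to 32, an L position)
n=40: W (go to 33, an L position)
n=41: W (go to 34, an L position)
n=42: W (go to 35, an L position)
n=43: W (go to 36, an L position)
n=44: W (go to 36, an L position)
From 44 Alice can remove 8, leaving 36, reaching an L position.

Alice wins.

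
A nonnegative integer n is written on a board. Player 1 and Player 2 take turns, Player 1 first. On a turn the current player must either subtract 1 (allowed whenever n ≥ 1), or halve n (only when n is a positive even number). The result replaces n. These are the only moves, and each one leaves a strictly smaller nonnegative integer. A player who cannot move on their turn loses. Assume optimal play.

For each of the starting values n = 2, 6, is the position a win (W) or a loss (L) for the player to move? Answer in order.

Compute win/loss labels from the base case upward. A position with no move is L. Any other position is W if it can reach an L in one move, else L.
n=0: no move → L
n=1: →0(L), so W
n=2: →1(W) only, which is W, so L
n=3: →2(L), so W
n=4: →2(L), so W
n=5: →4(W) only, which is W, so L
n=6: →5(L), so W

2: L, 6: W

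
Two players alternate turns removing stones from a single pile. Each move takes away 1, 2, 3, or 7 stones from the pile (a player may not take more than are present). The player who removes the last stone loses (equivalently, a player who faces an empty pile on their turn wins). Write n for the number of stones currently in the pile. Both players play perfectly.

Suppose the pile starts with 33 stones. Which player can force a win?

The second player wins.

Use the standard recursion: the mover wins at a terminal position; elsewhere, the mover wins exactly when some move hands the opponent an L position.
n=0: no move; the opponent has just taken the last stone and therefore loses → W
n=1: the only move is to 0(W), a W ⇒ L
n=2: can move to 1, which is L ⇒ W
n=3: can move to 1, which is L ⇒ W
n=4: can move to 1, which is L ⇒ W
n=5: moves to 4(W), 3(W), 2(W); every one is W ⇒ L
n=6: can move to 5, which is L ⇒ W
n=7: can move to 5, which is L ⇒ W
n=8: can move to 5, which is L ⇒ W
n=9: moves to 8(W), 7(W), 6(W), 2(W); every one is W ⇒ L
n=10: can move to 9, which is L ⇒ W
n=11: can move to 9, which is L ⇒ W
n=12: can move to 9, which is L ⇒ W
n=13: moves to 12(W), 11(W), 10(W), 6(W); every one is W ⇒ L
n=14: can move to 13, which is L ⇒ W
n=15: can move to 13, which is L ⇒ W
n=16: can move to 13, which is L ⇒ W
n=17: moves to 16(W), 15(W), 14(W), 10(W); every one is W ⇒ L
n=18: can move to 17, which is L ⇒ W
n=19: can move to 17, which is L ⇒ W
n=20: can move to 17, which is L ⇒ W
n=21: moves to 20(W), 19(W), 18(W), 14(W); every one is W ⇒ L
n=22: can move to 21, which is L ⇒ W
n=23: can move to 21, which is L ⇒ W
n=24: can move to 21, which is L ⇒ W
n=25: moves to 24(W), 23(W), 22(W), 18(W); every one is W ⇒ L
n=26: can move to 25, which is L ⇒ W
n=27: can move to 25, which is L ⇒ W
n=28: can move to 25, which is L ⇒ W
n=29: moves to 28(W), 27(W), 26(W), 22(W); every one is W ⇒ L
n=30: can move to 29, which is L ⇒ W
n=31: can move to 29, which is L ⇒ W
n=32: can move to 29, which is L ⇒ W
n=33: moves to 32(W), 31(W), 30(W), 26(W); every one is W ⇒ L
The starting position 33 is L: whatever the player to move does, the opponent receives a W position.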